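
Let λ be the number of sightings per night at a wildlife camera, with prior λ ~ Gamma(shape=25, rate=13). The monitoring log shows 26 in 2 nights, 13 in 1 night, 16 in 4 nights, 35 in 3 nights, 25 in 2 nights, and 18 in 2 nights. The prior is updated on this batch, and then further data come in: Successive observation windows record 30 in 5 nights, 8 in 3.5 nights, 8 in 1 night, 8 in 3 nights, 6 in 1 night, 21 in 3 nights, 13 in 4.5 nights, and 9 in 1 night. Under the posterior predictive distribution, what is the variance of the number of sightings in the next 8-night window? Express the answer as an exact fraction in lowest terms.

119016/2401

Total count: 26 + 13 + 16 + 35 + 25 + 18 = 133.
Total exposure: 2 + 1 + 4 + 3 + 2 + 2 = 14 nights.
After the first batch: Gamma(25 + 133, 13 + 14) = Gamma(158, 27).
Total count: 30 + 8 + 8 + 8 + 6 + 21 + 13 + 9 = 103.
Total exposure: 5 + 3.5 + 1 + 3 + 1 + 3 + 4.5 + 1 = 22 nights.
After the second batch: Gamma(158 + 103, 27 + 22) = Gamma(261, 49).
The posterior predictive for a window of length T is Negative Binomial with variance T·α'·(β'+T)/β'² = 8·261·57/2401 = 119016/2401.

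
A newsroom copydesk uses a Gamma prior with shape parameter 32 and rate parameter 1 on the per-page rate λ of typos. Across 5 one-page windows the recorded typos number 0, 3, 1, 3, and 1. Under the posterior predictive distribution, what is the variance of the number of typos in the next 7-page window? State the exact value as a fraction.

Total count: 0 + 3 + 1 + 3 + 1 = 8.
Total exposure: 5 pages.
By Gamma–Poisson conjugacy, the posterior is Gamma(α + Σx, β + Σt) = Gamma(32 + 8, 1 + 5) = Gamma(40, 6).
The posterior predictive for a window of length T is Negative Binomial with variance T·α'·(β'+T)/β'² = 7·40·13/36 = 910/9.

910/9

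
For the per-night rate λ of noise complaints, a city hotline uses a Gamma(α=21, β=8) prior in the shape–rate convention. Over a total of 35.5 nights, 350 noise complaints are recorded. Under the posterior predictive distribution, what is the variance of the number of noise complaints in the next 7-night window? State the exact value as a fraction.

Total count 350 over total exposure 35.5 nights.
Gamma(α, β) with Poisson data over total exposure Σt gives posterior Gamma(α+Σx, β+Σt) = Gamma(371, 87/2).
The posterior predictive for a window of length T is Negative Binomial with variance T·α'·(β'+T)/β'² = 7·371·(101/2)/(7569/4) = 524594/7569.

524594/7569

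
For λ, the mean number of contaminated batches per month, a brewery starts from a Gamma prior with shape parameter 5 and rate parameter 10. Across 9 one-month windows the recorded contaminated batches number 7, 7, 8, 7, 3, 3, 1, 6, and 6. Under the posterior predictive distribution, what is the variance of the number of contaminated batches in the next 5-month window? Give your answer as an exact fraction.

6360/361

Total count: 7 + 7 + 8 + 7 + 3 + 3 + 1 + 6 + 6 = 48.
Total exposure: 9 months.
The Gamma prior is conjugate for the Poisson rate, so λ | data ~ Gamma(5+48, 10+9) = Gamma(53, 19).
The posterior predictive for a window of length T is Negative Binomial with variance T·α'·(β'+T)/β'² = 5·53·24/361 = 6360/361.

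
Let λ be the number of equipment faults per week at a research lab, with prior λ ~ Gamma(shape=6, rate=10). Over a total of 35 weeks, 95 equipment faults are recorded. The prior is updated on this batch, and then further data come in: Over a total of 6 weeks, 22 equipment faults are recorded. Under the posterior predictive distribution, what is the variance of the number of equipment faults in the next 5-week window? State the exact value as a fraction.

11480/867

Total count 95 over total exposure 35 weeks.
After the first batch: Gamma(6 + 95, 10 + 35) = Gamma(101, 45).
Total count 22 over total exposure 6 weeks.
After the second batch: Gamma(101 + 22, 45 + 6) = Gamma(123, 51).
The posterior predictive for a window of length T is Negative Binomial with variance T·α'·(β'+T)/β'² = 5·123·56/2601 = 11480/867.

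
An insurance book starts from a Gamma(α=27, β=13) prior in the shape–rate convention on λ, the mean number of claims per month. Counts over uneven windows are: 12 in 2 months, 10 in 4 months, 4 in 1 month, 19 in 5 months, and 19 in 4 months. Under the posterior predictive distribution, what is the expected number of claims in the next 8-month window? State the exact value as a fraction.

Total count: 12 + 10 + 4 + 19 + 19 = 64.
Total exposure: 2 + 4 + 1 + 5 + 4 = 16 months.
Gamma(α, β) with Poisson data over total exposure Σt gives posterior Gamma(α+Σx, β+Σt) = Gamma(91, 29).
Predictive mean over an 8-month window = T·E[λ|data] = 8·91/29 = 728/29.

728/29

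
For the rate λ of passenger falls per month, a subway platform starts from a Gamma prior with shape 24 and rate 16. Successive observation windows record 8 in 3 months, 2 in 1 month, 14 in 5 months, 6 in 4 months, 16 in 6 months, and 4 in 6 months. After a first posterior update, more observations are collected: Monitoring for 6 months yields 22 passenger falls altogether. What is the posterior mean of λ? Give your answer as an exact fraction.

Total count: 8 + 2 + 14 + 6 + 16 + 4 = 50.
Total exposure: 3 + 1 + 5 + 4 + 6 + 6 = 25 months.
After the first batch: Gamma(24 + 50, 16 + 25) = Gamma(74, 41).
Total count 22 over total exposure 6 months.
After the second batch: Gamma(74 + 22, 41 + 6) = Gamma(96, 47).
Posterior mean = α'/β' = 96/47.

96/47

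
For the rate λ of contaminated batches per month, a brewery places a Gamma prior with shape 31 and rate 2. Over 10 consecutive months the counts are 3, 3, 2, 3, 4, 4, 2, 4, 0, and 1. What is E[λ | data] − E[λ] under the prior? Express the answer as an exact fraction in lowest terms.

-43/4

Total count: 3 + 3 + 2 + 3 + 4 + 4 + 2 + 4 + 0 + 1 = 26.
Total exposure: 10 months.
Gamma(α, β) with Poisson data over total exposure Σt gives posterior Gamma(α+Σx, β+Σt) = Gamma(57, 12).
Posterior mean = 57/12 = 19/4; prior mean = 31/2 = 31/2. Difference = 19/4 − 31/2 = -43/4.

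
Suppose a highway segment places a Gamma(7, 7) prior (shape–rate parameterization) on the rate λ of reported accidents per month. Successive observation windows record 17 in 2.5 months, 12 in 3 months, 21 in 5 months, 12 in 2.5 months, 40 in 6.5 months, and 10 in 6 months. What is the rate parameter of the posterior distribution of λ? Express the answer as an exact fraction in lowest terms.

Total count: 17 + 12 + 21 + 12 + 40 + 10 = 112.
Total exposure: 2.5 + 3 + 5 + 2.5 + 6.5 + 6 = 25.5 months.
The Gamma prior is conjugate for the Poisson rate, so λ | data ~ Gamma(7+112, 7+25.5) = Gamma(119, 65/2).

65/2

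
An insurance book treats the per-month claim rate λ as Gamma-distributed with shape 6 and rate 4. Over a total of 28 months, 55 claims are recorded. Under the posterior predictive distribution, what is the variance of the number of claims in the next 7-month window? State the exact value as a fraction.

16653/1024

Total count 55 over total exposure 28 months.
The Gamma prior is conjugate for the Poisson rate, so λ | data ~ Gamma(6+55, 4+28) = Gamma(61, 32).
The posterior predictive for a window of length T is Negative Binomial with variance T·α'·(β'+T)/β'² = 7·61·39/1024 = 16653/1024.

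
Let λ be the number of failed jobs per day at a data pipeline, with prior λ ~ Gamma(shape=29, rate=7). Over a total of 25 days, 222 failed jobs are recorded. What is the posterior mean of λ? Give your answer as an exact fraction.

Total count 222 over total exposure 25 days.
Posterior: α' = 29 + 222 = 251, β' = 7 + 25 = 32.
Posterior mean = α'/β' = 251/32.

251/32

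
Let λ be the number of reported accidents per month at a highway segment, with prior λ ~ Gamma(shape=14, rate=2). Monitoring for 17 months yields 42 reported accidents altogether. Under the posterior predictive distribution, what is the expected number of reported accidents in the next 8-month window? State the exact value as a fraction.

448/19

Total count 42 over total exposure 17 months.
Gamma(α, β) with Poisson data over total exposure Σt gives posterior Gamma(α+Σx, β+Σt) = Gamma(56, 19).
Predictive mean over an 8-month window = T·E[λ|data] = 8·56/19 = 448/19.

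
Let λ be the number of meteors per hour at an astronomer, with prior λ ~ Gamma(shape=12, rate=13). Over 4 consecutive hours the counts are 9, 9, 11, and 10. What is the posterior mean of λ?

Total count: 9 + 9 + 11 + 10 = 39.
Total exposure: 4 hours.
By Gamma–Poisson conjugacy, the posterior is Gamma(α + Σx, β + Σt) = Gamma(12 + 39, 13 + 4) = Gamma(51, 17).
Posterior mean = α'/β' = 51/17 = 3.

3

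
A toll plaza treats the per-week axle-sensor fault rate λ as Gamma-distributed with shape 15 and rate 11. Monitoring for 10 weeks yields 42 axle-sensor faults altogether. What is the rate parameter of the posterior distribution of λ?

Total count 42 over total exposure 10 weeks.
By Gamma–Poisson conjugacy, the posterior is Gamma(α + Σx, β + Σt) = Gamma(15 + 42, 11 + 10) = Gamma(57, 21).

21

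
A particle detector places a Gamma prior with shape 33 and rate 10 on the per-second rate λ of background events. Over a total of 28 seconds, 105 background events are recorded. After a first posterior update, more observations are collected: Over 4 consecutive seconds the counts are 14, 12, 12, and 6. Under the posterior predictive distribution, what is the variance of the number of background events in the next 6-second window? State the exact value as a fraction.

208/7

Total count 105 over total exposure 28 seconds.
After the first batch: Gamma(33 + 105, 10 + 28) = Gamma(138, 38).
Total count: 14 + 12 + 12 + 6 = 44.
Total exposure: 4 seconds.
After the second batch: Gamma(138 + 44, 38 + 4) = Gamma(182, 42).
The posterior predictive for a window of length T is Negative Binomial with variance T·α'·(β'+T)/β'² = 6·182·48/1764 = 208/7.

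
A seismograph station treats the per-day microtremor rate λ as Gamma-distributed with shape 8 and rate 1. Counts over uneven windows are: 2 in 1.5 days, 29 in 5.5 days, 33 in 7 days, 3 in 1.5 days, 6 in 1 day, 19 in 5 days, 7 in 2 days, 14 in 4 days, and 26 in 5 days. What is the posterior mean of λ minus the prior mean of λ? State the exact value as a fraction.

-242/67

Total count: 2 + 29 + 33 + 3 + 6 + 19 + 7 + 14 + 26 = 139.
Total exposure: 1.5 + 5.5 + 7 + 1.5 + 1 + 5 + 2 + 4 + 5 = 32.5 days.
Conjugate update: add total count to the shape and total exposure to the rate, giving Gamma(147, 67/2).
Posterior mean = 147/(67/2) = 294/67; prior mean = 8/1 = 8. Difference = 294/67 − 8 = -242/67.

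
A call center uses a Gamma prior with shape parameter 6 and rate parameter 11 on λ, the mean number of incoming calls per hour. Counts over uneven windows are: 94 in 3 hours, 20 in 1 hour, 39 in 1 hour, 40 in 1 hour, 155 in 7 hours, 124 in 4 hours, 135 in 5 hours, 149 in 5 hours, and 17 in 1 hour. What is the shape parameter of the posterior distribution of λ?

779

Total count: 94 + 20 + 39 + 40 + 155 + 124 + 135 + 149 + 17 = 773.
Total exposure: 3 + 1 + 1 + 1 + 7 + 4 + 5 + 5 + 1 = 28 hours.
Posterior: α' = 6 + 773 = 779, β' = 11 + 28 = 39.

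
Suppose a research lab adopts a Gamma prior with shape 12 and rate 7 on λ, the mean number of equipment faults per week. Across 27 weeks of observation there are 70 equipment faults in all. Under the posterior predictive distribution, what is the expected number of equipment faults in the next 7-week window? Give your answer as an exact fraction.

Total count 70 over total exposure 27 weeks.
Gamma(α, β) with Poisson data over total exposure Σt gives posterior Gamma(α+Σx, β+Σt) = Gamma(82, 34).
Predictive mean over a 7-week window = T·E[λ|data] = 7·82/34 = 287/17.

287/17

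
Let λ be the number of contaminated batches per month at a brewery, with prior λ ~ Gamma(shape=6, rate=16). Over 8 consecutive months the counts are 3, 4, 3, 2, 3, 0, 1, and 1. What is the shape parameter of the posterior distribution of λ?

23

Total count: 3 + 4 + 3 + 2 + 3 + 0 + 1 + 1 = 17.
Total exposure: 8 months.
Conjugate update: add total count to the shape and total exposure to the rate, giving Gamma(23, 24).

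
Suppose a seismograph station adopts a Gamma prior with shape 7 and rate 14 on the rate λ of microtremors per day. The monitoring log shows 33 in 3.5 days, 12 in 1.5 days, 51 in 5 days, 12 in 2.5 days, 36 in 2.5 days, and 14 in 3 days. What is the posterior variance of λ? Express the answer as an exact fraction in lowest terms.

165/1024

Total count: 33 + 12 + 51 + 12 + 36 + 14 = 158.
Total exposure: 3.5 + 1.5 + 5 + 2.5 + 2.5 + 3 = 18 days.
Gamma(α, β) with Poisson data over total exposure Σt gives posterior Gamma(α+Σx, β+Σt) = Gamma(165, 32).
Posterior variance = α'/β'² = 165/1024.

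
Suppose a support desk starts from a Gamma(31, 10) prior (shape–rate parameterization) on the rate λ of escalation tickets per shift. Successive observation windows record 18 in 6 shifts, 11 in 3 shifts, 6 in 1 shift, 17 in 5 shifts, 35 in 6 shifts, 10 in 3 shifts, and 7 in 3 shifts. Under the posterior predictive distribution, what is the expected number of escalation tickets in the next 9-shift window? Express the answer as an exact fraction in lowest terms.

Total count: 18 + 11 + 6 + 17 + 35 + 10 + 7 = 104.
Total exposure: 6 + 3 + 1 + 5 + 6 + 3 + 3 = 27 shifts.
The Gamma prior is conjugate for the Poisson rate, so λ | data ~ Gamma(31+104, 10+27) = Gamma(135, 37).
Predictive mean over a 9-shift window = T·E[λ|data] = 9·135/37 = 1215/37.

1215/37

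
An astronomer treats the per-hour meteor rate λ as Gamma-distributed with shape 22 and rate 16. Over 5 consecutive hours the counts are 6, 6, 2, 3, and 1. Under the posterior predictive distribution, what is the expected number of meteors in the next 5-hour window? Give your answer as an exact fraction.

Total count: 6 + 6 + 2 + 3 + 1 = 18.
Total exposure: 5 hours.
Posterior: α' = 22 + 18 = 40, β' = 16 + 5 = 21.
Predictive mean over a 5-hour window = T·E[λ|data] = 5·40/21 = 200/21.

200/21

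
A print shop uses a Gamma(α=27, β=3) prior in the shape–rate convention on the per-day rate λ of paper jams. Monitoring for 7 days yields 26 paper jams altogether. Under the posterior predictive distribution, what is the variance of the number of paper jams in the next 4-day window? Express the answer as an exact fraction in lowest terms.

742/25

Total count 26 over total exposure 7 days.
By Gamma–Poisson conjugacy, the posterior is Gamma(α + Σx, β + Σt) = Gamma(27 + 26, 3 + 7) = Gamma(53, 10).
The posterior predictive for a window of length T is Negative Binomial with variance T·α'·(β'+T)/β'² = 4·53·14/100 = 742/25.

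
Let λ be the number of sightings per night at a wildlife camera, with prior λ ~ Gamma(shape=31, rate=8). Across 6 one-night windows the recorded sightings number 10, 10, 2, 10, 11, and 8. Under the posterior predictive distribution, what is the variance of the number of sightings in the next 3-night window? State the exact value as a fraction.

Total count: 10 + 10 + 2 + 10 + 11 + 8 = 51.
Total exposure: 6 nights.
The Gamma prior is conjugate for the Poisson rate, so λ | data ~ Gamma(31+51, 8+6) = Gamma(82, 14).
The posterior predictive for a window of length T is Negative Binomial with variance T·α'·(β'+T)/β'² = 3·82·17/196 = 2091/98.

2091/98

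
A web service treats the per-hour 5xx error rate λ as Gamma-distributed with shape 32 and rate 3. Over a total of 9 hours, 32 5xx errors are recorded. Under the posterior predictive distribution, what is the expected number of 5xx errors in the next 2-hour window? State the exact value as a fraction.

Total count 32 over total exposure 9 hours.
Posterior: α' = 32 + 32 = 64, β' = 3 + 9 = 12.
Predictive mean over a 2-hour window = T·E[λ|data] = 2·64/12 = 32/3.

32/3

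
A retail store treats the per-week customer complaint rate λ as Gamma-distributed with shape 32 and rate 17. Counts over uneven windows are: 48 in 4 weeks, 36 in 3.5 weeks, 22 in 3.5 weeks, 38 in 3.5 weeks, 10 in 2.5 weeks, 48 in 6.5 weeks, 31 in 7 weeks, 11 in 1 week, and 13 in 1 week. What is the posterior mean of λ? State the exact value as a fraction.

Total count: 48 + 36 + 22 + 38 + 10 + 48 + 31 + 11 + 13 = 257.
Total exposure: 4 + 3.5 + 3.5 + 3.5 + 2.5 + 6.5 + 7 + 1 + 1 = 32.5 weeks.
By Gamma–Poisson conjugacy, the posterior is Gamma(α + Σx, β + Σt) = Gamma(32 + 257, 17 + 32.5) = Gamma(289, 99/2).
Posterior mean = α'/β' = 289/(99/2) = 578/99.

578/99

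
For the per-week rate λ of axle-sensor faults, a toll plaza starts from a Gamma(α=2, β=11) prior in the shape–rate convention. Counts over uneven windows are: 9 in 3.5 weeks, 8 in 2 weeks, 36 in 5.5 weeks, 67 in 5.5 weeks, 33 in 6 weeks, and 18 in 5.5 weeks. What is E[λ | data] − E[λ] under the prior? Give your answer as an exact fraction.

1825/429

Total count: 9 + 8 + 36 + 67 + 33 + 18 = 171.
Total exposure: 3.5 + 2 + 5.5 + 5.5 + 6 + 5.5 = 28 weeks.
Conjugate update: add total count to the shape and total exposure to the rate, giving Gamma(173, 39).
Posterior mean = 173/39 = 173/39; prior mean = 2/11 = 2/11. Difference = 173/39 − 2/11 = 1825/429.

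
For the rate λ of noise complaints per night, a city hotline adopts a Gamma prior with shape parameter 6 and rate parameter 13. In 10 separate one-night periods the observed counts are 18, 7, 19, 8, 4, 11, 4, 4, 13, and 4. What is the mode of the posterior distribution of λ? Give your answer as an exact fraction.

97/23

Total count: 18 + 7 + 19 + 8 + 4 + 11 + 4 + 4 + 13 + 4 = 92.
Total exposure: 10 nights.
By Gamma–Poisson conjugacy, the posterior is Gamma(α + Σx, β + Σt) = Gamma(6 + 92, 13 + 10) = Gamma(98, 23).
Posterior mode = (α'−1)/β' = 97/23.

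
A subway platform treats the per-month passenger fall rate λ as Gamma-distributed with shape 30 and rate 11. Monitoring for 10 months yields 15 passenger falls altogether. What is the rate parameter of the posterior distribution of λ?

Total count 15 over total exposure 10 months.
The Gamma prior is conjugate for the Poisson rate, so λ | data ~ Gamma(30+15, 11+10) = Gamma(45, 21).

21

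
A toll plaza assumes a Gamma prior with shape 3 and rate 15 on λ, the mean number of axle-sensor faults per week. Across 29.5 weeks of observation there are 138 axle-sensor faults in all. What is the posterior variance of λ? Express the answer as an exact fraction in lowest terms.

564/7921

Total count 138 over total exposure 29.5 weeks.
By Gamma–Poisson conjugacy, the posterior is Gamma(α + Σx, β + Σt) = Gamma(3 + 138, 15 + 29.5) = Gamma(141, 89/2).
Posterior variance = α'/β'² = 141/(7921/4) = 564/7921.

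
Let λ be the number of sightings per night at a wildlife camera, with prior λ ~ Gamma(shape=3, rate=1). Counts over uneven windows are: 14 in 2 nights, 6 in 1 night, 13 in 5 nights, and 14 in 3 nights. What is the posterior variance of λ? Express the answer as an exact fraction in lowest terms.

25/72

Total count: 14 + 6 + 13 + 14 = 47.
Total exposure: 2 + 1 + 5 + 3 = 11 nights.
Conjugate update: add total count to the shape and total exposure to the rate, giving Gamma(50, 12).
Posterior variance = α'/β'² = 50/144 = 25/72.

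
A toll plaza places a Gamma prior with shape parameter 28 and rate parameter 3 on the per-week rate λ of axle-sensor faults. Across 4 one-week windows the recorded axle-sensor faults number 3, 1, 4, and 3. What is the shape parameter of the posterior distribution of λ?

Total count: 3 + 1 + 4 + 3 = 11.
Total exposure: 4 weeks.
Conjugate update: add total count to the shape and total exposure to the rate, giving Gamma(39, 7).

39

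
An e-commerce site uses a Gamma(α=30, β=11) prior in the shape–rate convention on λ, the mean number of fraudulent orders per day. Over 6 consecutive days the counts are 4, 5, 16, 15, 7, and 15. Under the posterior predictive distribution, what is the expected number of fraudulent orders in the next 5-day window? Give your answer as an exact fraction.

Total count: 4 + 5 + 16 + 15 + 7 + 15 = 62.
Total exposure: 6 days.
Posterior: α' = 30 + 62 = 92, β' = 11 + 6 = 17.
Predictive mean over a 5-day window = T·E[λ|data] = 5·92/17 = 460/17.

460/17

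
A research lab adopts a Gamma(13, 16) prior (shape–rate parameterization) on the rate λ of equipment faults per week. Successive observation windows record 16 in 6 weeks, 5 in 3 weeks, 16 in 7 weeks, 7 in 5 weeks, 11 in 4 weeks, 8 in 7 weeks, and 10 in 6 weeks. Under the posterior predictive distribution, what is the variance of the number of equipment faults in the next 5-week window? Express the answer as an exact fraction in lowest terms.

12685/1458

Total count: 16 + 5 + 16 + 7 + 11 + 8 + 10 = 73.
Total exposure: 6 + 3 + 7 + 5 + 4 + 7 + 6 = 38 weeks.
The Gamma prior is conjugate for the Poisson rate, so λ | data ~ Gamma(13+73, 16+38) = Gamma(86, 54).
The posterior predictive for a window of length T is Negative Binomial with variance T·α'·(β'+T)/β'² = 5·86·59/2916 = 12685/1458.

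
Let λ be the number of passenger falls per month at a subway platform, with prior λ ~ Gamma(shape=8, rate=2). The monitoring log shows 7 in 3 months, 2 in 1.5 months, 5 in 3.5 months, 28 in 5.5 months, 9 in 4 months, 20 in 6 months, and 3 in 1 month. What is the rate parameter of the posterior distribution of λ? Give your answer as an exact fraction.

53/2

Total count: 7 + 2 + 5 + 28 + 9 + 20 + 3 = 74.
Total exposure: 3 + 1.5 + 3.5 + 5.5 + 4 + 6 + 1 = 24.5 months.
Conjugate update: add total count to the shape and total exposure to the rate, giving Gamma(82, 53/2).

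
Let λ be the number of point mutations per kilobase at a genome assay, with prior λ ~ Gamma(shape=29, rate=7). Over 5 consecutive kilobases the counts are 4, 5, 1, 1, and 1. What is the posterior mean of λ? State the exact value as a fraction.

Total count: 4 + 5 + 1 + 1 + 1 = 12.
Total exposure: 5 kilobases.
Gamma(α, β) with Poisson data over total exposure Σt gives posterior Gamma(α+Σx, β+Σt) = Gamma(41, 12).
Posterior mean = α'/β' = 41/12.

41/12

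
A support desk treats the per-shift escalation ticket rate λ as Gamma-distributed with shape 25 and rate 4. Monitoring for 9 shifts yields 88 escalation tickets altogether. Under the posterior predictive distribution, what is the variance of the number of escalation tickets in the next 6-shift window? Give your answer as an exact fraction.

Total count 88 over total exposure 9 shifts.
Posterior: α' = 25 + 88 = 113, β' = 4 + 9 = 13.
The posterior predictive for a window of length T is Negative Binomial with variance T·α'·(β'+T)/β'² = 6·113·19/169 = 12882/169.

12882/169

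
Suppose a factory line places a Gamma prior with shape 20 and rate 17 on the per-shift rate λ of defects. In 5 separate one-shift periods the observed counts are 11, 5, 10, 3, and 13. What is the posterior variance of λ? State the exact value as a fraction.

31/242

Total count: 11 + 5 + 10 + 3 + 13 = 42.
Total exposure: 5 shifts.
Conjugate update: add total count to the shape and total exposure to the rate, giving Gamma(62, 22).
Posterior variance = α'/β'² = 62/484 = 31/242.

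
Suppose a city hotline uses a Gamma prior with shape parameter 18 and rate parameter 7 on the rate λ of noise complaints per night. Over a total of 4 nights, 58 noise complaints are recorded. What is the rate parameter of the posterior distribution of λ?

Total count 58 over total exposure 4 nights.
Conjugate update: add total count to the shape and total exposure to the rate, giving Gamma(76, 11).

11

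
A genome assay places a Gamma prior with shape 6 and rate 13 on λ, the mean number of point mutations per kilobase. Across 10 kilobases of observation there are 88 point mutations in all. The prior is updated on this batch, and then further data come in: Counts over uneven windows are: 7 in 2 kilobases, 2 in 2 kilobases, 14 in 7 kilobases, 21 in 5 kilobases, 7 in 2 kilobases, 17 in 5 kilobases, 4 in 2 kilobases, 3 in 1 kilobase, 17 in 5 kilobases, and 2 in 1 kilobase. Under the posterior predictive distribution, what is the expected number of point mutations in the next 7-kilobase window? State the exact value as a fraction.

Total count 88 over total exposure 10 kilobases.
After the first batch: Gamma(6 + 88, 13 + 10) = Gamma(94, 23).
Total count: 7 + 2 + 14 + 21 + 7 + 17 + 4 + 3 + 17 + 2 = 94.
Total exposure: 2 + 2 + 7 + 5 + 2 + 5 + 2 + 1 + 5 + 1 = 32 kilobases.
After the second batch: Gamma(94 + 94, 23 + 32) = Gamma(188, 55).
Predictive mean over a 7-kilobase window = T·E[λ|data] = 7·188/55 = 1316/55.

1316/55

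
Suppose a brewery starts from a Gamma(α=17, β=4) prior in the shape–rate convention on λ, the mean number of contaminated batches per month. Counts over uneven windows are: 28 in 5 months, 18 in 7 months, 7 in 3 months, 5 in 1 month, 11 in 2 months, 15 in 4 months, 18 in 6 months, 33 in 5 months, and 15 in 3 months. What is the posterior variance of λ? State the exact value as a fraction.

Total count: 28 + 18 + 7 + 5 + 11 + 15 + 18 + 33 + 15 = 150.
Total exposure: 5 + 7 + 3 + 1 + 2 + 4 + 6 + 5 + 3 = 36 months.
The Gamma prior is conjugate for the Poisson rate, so λ | data ~ Gamma(17+150, 4+36) = Gamma(167, 40).
Posterior variance = α'/β'² = 167/1600.

167/1600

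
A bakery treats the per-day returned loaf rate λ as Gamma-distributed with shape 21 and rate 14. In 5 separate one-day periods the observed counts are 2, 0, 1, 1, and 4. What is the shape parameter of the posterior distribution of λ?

Total count: 2 + 0 + 1 + 1 + 4 = 8.
Total exposure: 5 days.
The Gamma prior is conjugate for the Poisson rate, so λ | data ~ Gamma(21+8, 14+5) = Gamma(29, 19).

29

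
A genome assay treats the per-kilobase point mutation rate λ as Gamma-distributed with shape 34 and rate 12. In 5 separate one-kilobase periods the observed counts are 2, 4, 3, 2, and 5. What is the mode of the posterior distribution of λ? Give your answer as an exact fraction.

Total count: 2 + 4 + 3 + 2 + 5 = 16.
Total exposure: 5 kilobases.
The Gamma prior is conjugate for the Poisson rate, so λ | data ~ Gamma(34+16, 12+5) = Gamma(50, 17).
Posterior mode = (α'−1)/β' = 49/17.

49/17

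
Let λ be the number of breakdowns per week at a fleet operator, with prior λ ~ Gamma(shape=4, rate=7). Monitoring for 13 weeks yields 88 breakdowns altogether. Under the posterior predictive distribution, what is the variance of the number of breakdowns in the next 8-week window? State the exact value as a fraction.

1288/25

Total count 88 over total exposure 13 weeks.
By Gamma–Poisson conjugacy, the posterior is Gamma(α + Σx, β + Σt) = Gamma(4 + 88, 7 + 13) = Gamma(92, 20).
The posterior predictive for a window of length T is Negative Binomial with variance T·α'·(β'+T)/β'² = 8·92·28/400 = 1288/25.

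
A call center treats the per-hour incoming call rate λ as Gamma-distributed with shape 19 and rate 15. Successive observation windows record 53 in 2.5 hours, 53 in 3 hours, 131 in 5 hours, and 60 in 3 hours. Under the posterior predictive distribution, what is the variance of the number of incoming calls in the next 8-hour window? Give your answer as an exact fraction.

369088/3249

Total count: 53 + 53 + 131 + 60 = 297.
Total exposure: 2.5 + 3 + 5 + 3 = 13.5 hours.
By Gamma–Poisson conjugacy, the posterior is Gamma(α + Σx, β + Σt) = Gamma(19 + 297, 15 + 13.5) = Gamma(316, 57/2).
The posterior predictive for a window of length T is Negative Binomial with variance T·α'·(β'+T)/β'² = 8·316·(73/2)/(3249/4) = 369088/3249.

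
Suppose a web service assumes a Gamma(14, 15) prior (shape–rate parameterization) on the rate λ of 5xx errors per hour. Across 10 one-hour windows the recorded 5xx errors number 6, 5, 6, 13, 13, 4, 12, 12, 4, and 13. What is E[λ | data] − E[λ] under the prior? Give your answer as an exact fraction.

236/75

Total count: 6 + 5 + 6 + 13 + 13 + 4 + 12 + 12 + 4 + 13 = 88.
Total exposure: 10 hours.
Conjugate update: add total count to the shape and total exposure to the rate, giving Gamma(102, 25).
Posterior mean = 102/25 = 102/25; prior mean = 14/15 = 14/15. Difference = 102/25 − 14/15 = 236/75.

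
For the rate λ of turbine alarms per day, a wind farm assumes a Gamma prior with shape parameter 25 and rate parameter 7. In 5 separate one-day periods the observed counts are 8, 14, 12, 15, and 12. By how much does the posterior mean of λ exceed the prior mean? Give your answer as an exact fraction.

151/42

Total count: 8 + 14 + 12 + 15 + 12 = 61.
Total exposure: 5 days.
By Gamma–Poisson conjugacy, the posterior is Gamma(α + Σx, β + Σt) = Gamma(25 + 61, 7 + 5) = Gamma(86, 12).
Posterior mean = 86/12 = 43/6; prior mean = 25/7 = 25/7. Difference = 43/6 − 25/7 = 151/42.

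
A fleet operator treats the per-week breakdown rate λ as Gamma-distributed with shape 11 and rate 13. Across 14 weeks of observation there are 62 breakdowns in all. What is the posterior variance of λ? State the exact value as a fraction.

73/729

Total count 62 over total exposure 14 weeks.
Conjugate update: add total count to the shape and total exposure to the rate, giving Gamma(73, 27).
Posterior variance = α'/β'² = 73/729.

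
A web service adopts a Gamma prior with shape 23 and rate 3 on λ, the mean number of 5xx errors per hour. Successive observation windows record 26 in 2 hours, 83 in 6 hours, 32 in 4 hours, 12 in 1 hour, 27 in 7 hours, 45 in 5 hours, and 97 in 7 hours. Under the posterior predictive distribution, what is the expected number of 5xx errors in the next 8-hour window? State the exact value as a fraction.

552/7

Total count: 26 + 83 + 32 + 12 + 27 + 45 + 97 = 322.
Total exposure: 2 + 6 + 4 + 1 + 7 + 5 + 7 = 32 hours.
Conjugate update: add total count to the shape and total exposure to the rate, giving Gamma(345, 35).
Predictive mean over an 8-hour window = T·E[λ|data] = 8·345/35 = 552/7.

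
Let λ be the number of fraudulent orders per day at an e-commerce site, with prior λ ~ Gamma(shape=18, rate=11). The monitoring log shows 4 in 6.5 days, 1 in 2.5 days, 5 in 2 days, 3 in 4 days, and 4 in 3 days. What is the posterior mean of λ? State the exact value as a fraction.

Total count: 4 + 1 + 5 + 3 + 4 = 17.
Total exposure: 6.5 + 2.5 + 2 + 4 + 3 = 18 days.
Gamma(α, β) with Poisson data over total exposure Σt gives posterior Gamma(α+Σx, β+Σt) = Gamma(35, 29).
Posterior mean = α'/β' = 35/29.

35/29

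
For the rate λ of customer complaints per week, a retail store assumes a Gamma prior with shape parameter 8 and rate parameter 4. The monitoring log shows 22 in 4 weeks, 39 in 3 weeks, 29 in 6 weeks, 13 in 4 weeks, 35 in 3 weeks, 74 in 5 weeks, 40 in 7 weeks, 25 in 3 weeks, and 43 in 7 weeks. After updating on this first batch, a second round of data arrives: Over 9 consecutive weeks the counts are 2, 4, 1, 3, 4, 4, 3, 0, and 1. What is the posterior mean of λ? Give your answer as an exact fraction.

70/11

Total count: 22 + 39 + 29 + 13 + 35 + 74 + 40 + 25 + 43 = 320.
Total exposure: 4 + 3 + 6 + 4 + 3 + 5 + 7 + 3 + 7 = 42 weeks.
After the first batch: Gamma(8 + 320, 4 + 42) = Gamma(328, 46).
Total count: 2 + 4 + 1 + 3 + 4 + 4 + 3 + 0 + 1 = 22.
Total exposure: 9 weeks.
After the second batch: Gamma(328 + 22, 46 + 9) = Gamma(350, 55).
Posterior mean = α'/β' = 350/55 = 70/11.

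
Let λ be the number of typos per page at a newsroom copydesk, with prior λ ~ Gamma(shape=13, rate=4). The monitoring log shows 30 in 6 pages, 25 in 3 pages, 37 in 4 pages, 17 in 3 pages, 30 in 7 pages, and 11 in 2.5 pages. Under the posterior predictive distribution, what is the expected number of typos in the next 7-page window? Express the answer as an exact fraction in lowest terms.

2282/59

Total count: 30 + 25 + 37 + 17 + 30 + 11 = 150.
Total exposure: 6 + 3 + 4 + 3 + 7 + 2.5 = 25.5 pages.
Posterior: α' = 13 + 150 = 163, β' = 4 + 25.5 = 59/2.
Predictive mean over a 7-page window = T·E[λ|data] = 7·163/(59/2) = 2282/59.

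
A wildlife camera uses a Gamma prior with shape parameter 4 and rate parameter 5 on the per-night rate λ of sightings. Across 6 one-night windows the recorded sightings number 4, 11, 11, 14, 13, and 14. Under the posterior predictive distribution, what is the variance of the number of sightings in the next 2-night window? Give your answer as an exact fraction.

1846/121

Total count: 4 + 11 + 11 + 14 + 13 + 14 = 67.
Total exposure: 6 nights.
Gamma(α, β) with Poisson data over total exposure Σt gives posterior Gamma(α+Σx, β+Σt) = Gamma(71, 11).
The posterior predictive for a window of length T is Negative Binomial with variance T·α'·(β'+T)/β'² = 2·71·13/121 = 1846/121.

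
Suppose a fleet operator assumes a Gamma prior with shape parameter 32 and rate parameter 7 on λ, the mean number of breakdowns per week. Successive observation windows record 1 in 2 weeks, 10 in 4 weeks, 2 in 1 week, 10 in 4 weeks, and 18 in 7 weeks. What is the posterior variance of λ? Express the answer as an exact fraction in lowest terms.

73/625

Total count: 1 + 10 + 2 + 10 + 18 = 41.
Total exposure: 2 + 4 + 1 + 4 + 7 = 18 weeks.
Conjugate update: add total count to the shape and total exposure to the rate, giving Gamma(73, 25).
Posterior variance = α'/β'² = 73/625.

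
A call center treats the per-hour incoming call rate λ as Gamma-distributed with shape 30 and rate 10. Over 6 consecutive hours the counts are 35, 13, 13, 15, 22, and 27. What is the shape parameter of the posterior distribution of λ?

Total count: 35 + 13 + 13 + 15 + 22 + 27 = 125.
Total exposure: 6 hours.
Conjugate update: add total count to the shape and total exposure to the rate, giving Gamma(155, 16).

155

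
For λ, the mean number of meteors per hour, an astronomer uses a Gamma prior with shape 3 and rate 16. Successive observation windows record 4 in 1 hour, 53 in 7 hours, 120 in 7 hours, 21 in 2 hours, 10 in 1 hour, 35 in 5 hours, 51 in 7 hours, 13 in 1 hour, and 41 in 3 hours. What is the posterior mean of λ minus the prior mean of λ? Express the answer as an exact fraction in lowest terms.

Total count: 4 + 53 + 120 + 21 + 10 + 35 + 51 + 13 + 41 = 348.
Total exposure: 1 + 7 + 7 + 2 + 1 + 5 + 7 + 1 + 3 = 34 hours.
The Gamma prior is conjugate for the Poisson rate, so λ | data ~ Gamma(3+348, 16+34) = Gamma(351, 50).
Posterior mean = 351/50 = 351/50; prior mean = 3/16 = 3/16. Difference = 351/50 − 3/16 = 2733/400.

2733/400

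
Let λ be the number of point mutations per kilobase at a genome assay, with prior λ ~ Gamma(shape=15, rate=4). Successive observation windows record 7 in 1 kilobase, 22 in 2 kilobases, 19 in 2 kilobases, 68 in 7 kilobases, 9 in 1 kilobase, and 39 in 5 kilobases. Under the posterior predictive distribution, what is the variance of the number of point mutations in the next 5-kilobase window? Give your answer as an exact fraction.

Total count: 7 + 22 + 19 + 68 + 9 + 39 = 164.
Total exposure: 1 + 2 + 2 + 7 + 1 + 5 = 18 kilobases.
Posterior: α' = 15 + 164 = 179, β' = 4 + 18 = 22.
The posterior predictive for a window of length T is Negative Binomial with variance T·α'·(β'+T)/β'² = 5·179·27/484 = 24165/484.

24165/484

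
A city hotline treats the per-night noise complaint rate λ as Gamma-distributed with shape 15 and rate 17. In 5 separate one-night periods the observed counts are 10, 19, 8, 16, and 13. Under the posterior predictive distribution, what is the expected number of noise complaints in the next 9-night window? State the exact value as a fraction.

729/22

Total count: 10 + 19 + 8 + 16 + 13 = 66.
Total exposure: 5 nights.
Posterior: α' = 15 + 66 = 81, β' = 17 + 5 = 22.
Predictive mean over a 9-night window = T·E[λ|data] = 9·81/22 = 729/22.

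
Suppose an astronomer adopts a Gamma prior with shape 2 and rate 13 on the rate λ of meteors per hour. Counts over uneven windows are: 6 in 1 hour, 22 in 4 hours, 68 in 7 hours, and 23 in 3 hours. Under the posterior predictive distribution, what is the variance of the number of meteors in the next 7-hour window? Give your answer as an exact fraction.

Total count: 6 + 22 + 68 + 23 = 119.
Total exposure: 1 + 4 + 7 + 3 = 15 hours.
Conjugate update: add total count to the shape and total exposure to the rate, giving Gamma(121, 28).
The posterior predictive for a window of length T is Negative Binomial with variance T·α'·(β'+T)/β'² = 7·121·35/784 = 605/16.

605/16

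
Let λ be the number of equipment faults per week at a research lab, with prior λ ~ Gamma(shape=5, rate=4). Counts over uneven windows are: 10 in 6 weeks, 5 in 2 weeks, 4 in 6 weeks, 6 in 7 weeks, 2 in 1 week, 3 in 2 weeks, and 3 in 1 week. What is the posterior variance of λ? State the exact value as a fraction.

38/841

Total count: 10 + 5 + 4 + 6 + 2 + 3 + 3 = 33.
Total exposure: 6 + 2 + 6 + 7 + 1 + 2 + 1 = 25 weeks.
Gamma(α, β) with Poisson data over total exposure Σt gives posterior Gamma(α+Σx, β+Σt) = Gamma(38, 29).
Posterior variance = α'/β'² = 38/841.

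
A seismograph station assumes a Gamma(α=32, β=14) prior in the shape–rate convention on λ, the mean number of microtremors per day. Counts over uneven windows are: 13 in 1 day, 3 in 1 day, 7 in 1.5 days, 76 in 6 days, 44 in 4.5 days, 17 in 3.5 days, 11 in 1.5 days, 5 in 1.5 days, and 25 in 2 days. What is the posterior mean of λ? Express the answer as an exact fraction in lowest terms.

466/73

Total count: 13 + 3 + 7 + 76 + 44 + 17 + 11 + 5 + 25 = 201.
Total exposure: 1 + 1 + 1.5 + 6 + 4.5 + 3.5 + 1.5 + 1.5 + 2 = 22.5 days.
By Gamma–Poisson conjugacy, the posterior is Gamma(α + Σx, β + Σt) = Gamma(32 + 201, 14 + 22.5) = Gamma(233, 73/2).
Posterior mean = α'/β' = 233/(73/2) = 466/73.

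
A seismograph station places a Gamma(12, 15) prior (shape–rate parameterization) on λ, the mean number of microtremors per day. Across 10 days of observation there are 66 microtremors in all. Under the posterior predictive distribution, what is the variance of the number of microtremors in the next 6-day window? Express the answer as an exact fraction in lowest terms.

14508/625

Total count 66 over total exposure 10 days.
By Gamma–Poisson conjugacy, the posterior is Gamma(α + Σx, β + Σt) = Gamma(12 + 66, 15 + 10) = Gamma(78, 25).
The posterior predictive for a window of length T is Negative Binomial with variance T·α'·(β'+T)/β'² = 6·78·31/625 = 14508/625.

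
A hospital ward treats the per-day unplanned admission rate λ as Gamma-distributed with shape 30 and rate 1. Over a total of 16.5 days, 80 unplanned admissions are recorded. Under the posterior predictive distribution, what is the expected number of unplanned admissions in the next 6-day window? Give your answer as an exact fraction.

Total count 80 over total exposure 16.5 days.
Posterior: α' = 30 + 80 = 110, β' = 1 + 16.5 = 35/2.
Predictive mean over a 6-day window = T·E[λ|data] = 6·110/(35/2) = 264/7.

264/7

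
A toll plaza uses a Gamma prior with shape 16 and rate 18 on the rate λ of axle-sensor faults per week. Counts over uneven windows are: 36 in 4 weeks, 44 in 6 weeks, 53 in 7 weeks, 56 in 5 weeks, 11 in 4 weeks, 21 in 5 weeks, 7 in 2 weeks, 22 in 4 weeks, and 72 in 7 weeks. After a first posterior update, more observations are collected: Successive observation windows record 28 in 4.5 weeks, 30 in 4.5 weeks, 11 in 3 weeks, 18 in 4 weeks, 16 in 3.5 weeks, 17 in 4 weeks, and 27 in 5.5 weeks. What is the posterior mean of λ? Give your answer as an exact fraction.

Total count: 36 + 44 + 53 + 56 + 11 + 21 + 7 + 22 + 72 = 322.
Total exposure: 4 + 6 + 7 + 5 + 4 + 5 + 2 + 4 + 7 = 44 weeks.
After the first batch: Gamma(16 + 322, 18 + 44) = Gamma(338, 62).
Total count: 28 + 30 + 11 + 18 + 16 + 17 + 27 = 147.
Total exposure: 4.5 + 4.5 + 3 + 4 + 3.5 + 4 + 5.5 = 29 weeks.
After the second batch: Gamma(338 + 147, 62 + 29) = Gamma(485, 91).
Posterior mean = α'/β' = 485/91.

485/91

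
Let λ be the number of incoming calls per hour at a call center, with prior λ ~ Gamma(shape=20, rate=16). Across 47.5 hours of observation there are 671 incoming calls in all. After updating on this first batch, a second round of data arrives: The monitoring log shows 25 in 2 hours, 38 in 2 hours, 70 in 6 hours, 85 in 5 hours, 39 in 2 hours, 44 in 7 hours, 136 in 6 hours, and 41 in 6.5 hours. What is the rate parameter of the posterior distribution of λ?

Total count 671 over total exposure 47.5 hours.
After the first batch: Gamma(20 + 671, 16 + 47.5) = Gamma(691, 127/2).
Total count: 25 + 38 + 70 + 85 + 39 + 44 + 136 + 41 = 478.
Total exposure: 2 + 2 + 6 + 5 + 2 + 7 + 6 + 6.5 = 36.5 hours.
After the second batch: Gamma(691 + 478, 127/2 + 36.5) = Gamma(1169, 100).

100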